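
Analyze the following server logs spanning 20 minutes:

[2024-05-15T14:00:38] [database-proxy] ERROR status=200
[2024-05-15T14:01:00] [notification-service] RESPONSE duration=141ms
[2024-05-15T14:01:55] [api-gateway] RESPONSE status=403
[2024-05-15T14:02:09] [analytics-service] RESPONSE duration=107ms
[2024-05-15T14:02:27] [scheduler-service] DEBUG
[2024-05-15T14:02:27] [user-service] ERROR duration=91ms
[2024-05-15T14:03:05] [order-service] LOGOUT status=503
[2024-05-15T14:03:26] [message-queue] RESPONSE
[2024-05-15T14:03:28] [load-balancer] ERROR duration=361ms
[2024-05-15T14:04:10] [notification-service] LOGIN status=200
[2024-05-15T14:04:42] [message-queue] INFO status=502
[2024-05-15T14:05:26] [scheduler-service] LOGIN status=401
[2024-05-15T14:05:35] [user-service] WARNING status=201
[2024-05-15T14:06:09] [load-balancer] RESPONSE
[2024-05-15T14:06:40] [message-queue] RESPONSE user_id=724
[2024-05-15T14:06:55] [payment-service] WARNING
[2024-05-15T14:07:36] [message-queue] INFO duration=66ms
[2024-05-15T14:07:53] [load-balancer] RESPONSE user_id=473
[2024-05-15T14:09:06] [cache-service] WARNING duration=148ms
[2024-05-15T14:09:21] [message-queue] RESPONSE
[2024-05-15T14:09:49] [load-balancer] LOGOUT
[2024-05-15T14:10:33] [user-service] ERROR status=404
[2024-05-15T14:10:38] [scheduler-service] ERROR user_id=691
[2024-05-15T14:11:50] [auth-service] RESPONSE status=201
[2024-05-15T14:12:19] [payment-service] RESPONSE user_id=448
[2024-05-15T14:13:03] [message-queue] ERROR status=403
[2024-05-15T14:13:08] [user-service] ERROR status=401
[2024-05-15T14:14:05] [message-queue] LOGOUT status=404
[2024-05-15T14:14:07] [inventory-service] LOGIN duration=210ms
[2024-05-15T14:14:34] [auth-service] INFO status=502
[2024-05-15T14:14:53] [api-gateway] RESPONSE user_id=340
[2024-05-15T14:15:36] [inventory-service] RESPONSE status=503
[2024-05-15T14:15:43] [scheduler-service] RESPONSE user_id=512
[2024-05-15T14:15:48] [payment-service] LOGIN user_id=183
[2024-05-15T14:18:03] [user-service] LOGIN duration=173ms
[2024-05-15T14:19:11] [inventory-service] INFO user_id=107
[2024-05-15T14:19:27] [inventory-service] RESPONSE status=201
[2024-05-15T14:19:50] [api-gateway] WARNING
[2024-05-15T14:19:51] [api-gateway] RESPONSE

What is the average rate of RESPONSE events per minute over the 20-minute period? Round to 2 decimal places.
0.75

To calculate the rate:

1. Count total RESPONSE events: 15
2. Total time period: 20 minutes
3. Rate = 15 / 20 = 0.75 events per minute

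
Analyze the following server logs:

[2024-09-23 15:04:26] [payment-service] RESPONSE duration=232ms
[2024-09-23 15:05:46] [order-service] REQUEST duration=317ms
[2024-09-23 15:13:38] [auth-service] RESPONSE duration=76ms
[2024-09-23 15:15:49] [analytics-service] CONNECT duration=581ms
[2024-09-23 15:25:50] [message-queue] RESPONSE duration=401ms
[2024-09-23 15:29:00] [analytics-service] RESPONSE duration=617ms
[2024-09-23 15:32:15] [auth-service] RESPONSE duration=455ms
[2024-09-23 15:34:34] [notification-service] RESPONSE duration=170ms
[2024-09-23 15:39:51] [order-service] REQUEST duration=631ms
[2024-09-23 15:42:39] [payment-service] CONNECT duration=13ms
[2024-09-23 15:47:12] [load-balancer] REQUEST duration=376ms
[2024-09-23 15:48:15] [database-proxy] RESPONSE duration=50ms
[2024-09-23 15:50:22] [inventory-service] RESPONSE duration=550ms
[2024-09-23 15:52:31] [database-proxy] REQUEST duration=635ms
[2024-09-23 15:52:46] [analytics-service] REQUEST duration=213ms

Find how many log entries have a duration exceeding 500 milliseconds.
5

To count timeouts:

1. Threshold: 500ms
2. Extract duration from each log entry
3. Count entries where duration > 500
4. Timeout count: 5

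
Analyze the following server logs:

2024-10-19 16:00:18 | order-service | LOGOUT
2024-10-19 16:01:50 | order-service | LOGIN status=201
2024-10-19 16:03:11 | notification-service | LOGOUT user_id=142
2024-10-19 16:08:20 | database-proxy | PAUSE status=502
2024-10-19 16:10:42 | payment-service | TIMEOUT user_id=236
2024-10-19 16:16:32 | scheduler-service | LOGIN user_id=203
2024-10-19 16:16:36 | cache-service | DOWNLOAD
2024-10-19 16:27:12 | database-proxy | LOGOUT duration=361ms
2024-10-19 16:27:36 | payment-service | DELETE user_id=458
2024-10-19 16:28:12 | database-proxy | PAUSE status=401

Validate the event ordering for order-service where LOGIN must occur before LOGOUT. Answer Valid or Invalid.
Invalid

To validate ordering:

1. Required order: LOGIN → LOGOUT
2. Rule: LOGIN must occur before LOGOUT
3. Check actual order of events for order-service
4. Result: Invalid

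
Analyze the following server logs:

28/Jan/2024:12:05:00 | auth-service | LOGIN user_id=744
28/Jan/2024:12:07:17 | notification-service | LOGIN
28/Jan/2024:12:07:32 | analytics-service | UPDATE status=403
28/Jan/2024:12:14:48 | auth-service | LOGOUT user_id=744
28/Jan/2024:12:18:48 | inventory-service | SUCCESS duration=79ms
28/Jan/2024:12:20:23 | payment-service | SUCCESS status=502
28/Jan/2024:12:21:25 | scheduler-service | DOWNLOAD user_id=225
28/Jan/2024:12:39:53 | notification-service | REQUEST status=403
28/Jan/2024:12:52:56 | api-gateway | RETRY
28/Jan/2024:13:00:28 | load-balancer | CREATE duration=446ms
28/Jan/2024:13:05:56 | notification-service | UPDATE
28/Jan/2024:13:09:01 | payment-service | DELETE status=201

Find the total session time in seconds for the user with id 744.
588

To calculate session duration:

1. Find LOGIN event for user_id=744: 28/Jan/2024:12:05:00
2. Find LOGOUT event for user_id=744: 28/Jan/2024:12:14:48
3. Session duration: 28/Jan/2024:12:14:48 - 28/Jan/2024:12:05:00 = 588 seconds (9 minutes)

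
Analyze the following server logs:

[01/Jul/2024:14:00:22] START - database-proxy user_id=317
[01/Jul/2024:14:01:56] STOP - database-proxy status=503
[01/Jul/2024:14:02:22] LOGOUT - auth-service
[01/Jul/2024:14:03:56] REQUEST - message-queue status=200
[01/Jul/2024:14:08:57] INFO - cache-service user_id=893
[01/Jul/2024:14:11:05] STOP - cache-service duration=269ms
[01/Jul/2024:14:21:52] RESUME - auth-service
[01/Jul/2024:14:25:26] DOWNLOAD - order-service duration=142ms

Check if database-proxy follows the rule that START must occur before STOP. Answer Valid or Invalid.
Valid

To validate ordering:

1. Required order: START → STOP
2. Rule: START must occur before STOP
3. Check actual order of events for database-proxy
4. Result: Valid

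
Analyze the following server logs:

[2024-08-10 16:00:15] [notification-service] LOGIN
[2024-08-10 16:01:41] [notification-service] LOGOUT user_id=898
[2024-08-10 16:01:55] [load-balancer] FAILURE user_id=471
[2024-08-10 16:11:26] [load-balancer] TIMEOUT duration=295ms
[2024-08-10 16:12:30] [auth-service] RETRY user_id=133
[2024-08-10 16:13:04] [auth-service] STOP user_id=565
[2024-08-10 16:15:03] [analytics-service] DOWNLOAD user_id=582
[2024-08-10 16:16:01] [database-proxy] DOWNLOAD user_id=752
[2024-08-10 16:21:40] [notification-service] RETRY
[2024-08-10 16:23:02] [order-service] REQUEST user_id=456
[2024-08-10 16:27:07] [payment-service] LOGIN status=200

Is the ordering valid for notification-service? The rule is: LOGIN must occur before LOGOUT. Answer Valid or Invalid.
Valid

To validate ordering:

1. Required order: LOGIN → LOGOUT
2. Rule: LOGIN must occur before LOGOUT
3. Check actual order of events for notification-service
4. Result: Valid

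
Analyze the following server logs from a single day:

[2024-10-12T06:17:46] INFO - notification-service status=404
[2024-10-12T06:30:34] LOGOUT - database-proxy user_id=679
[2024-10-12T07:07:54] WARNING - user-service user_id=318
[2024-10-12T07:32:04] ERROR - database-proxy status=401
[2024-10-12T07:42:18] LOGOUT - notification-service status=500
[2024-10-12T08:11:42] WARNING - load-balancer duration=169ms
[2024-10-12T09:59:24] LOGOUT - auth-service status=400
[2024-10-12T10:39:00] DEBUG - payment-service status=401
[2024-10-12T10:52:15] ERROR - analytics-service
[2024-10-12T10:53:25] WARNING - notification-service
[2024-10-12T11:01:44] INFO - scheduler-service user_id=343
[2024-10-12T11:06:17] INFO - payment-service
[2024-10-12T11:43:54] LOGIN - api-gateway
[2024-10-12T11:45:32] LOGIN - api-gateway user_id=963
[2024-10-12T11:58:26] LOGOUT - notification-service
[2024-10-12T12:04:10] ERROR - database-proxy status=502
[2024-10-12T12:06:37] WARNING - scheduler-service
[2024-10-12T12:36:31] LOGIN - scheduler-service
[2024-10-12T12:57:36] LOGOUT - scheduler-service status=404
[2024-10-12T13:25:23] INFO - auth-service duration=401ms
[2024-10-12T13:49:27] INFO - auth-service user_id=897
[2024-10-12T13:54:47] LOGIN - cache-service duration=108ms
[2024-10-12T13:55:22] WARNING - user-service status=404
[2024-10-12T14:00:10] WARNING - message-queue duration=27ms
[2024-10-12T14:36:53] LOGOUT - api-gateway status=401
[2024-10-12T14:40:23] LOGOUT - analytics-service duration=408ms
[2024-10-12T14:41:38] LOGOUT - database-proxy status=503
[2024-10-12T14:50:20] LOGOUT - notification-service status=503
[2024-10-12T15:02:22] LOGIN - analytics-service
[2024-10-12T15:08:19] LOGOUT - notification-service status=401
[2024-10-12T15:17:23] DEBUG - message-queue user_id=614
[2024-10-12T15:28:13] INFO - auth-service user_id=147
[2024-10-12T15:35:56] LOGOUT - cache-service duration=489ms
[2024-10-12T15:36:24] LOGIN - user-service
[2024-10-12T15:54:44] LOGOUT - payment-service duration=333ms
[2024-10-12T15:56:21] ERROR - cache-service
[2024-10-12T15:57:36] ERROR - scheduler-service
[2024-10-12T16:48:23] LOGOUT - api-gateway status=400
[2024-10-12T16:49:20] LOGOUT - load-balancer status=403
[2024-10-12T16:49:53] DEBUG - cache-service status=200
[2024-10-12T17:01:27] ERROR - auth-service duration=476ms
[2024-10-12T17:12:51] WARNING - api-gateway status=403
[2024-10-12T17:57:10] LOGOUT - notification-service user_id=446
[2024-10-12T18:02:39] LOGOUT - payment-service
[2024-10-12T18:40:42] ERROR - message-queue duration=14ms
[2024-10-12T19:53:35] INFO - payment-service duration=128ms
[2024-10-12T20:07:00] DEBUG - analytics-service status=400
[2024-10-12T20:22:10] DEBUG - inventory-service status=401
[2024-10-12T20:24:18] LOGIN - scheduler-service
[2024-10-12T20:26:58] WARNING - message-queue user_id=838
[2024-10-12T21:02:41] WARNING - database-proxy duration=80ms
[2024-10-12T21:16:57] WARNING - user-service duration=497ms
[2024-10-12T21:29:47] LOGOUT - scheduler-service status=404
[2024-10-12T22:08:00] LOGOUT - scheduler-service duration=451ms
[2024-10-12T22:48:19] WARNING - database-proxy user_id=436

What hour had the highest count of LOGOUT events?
14

To find the peak hour:

1. Group all LOGOUT events by hour
2. Count events in each hour
3. Find hour with maximum count
4. Peak hour: 14 (with 4 events)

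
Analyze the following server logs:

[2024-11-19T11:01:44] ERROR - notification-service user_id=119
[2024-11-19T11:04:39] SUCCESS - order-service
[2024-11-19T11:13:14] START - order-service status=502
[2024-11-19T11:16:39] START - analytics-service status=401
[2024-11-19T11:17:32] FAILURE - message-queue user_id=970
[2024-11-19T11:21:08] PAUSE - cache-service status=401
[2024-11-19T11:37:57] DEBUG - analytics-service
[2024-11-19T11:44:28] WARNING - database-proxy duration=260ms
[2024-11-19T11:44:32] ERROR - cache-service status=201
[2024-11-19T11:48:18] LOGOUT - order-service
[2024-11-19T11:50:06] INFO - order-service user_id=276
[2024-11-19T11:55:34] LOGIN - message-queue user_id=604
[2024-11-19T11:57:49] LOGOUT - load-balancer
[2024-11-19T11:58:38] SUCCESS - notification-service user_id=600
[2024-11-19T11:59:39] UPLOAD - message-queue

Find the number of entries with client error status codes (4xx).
2

To find matching entries:

1. Pattern to match: client error status codes (4xx)
2. Scan each log entry for the pattern
3. Count matches: 2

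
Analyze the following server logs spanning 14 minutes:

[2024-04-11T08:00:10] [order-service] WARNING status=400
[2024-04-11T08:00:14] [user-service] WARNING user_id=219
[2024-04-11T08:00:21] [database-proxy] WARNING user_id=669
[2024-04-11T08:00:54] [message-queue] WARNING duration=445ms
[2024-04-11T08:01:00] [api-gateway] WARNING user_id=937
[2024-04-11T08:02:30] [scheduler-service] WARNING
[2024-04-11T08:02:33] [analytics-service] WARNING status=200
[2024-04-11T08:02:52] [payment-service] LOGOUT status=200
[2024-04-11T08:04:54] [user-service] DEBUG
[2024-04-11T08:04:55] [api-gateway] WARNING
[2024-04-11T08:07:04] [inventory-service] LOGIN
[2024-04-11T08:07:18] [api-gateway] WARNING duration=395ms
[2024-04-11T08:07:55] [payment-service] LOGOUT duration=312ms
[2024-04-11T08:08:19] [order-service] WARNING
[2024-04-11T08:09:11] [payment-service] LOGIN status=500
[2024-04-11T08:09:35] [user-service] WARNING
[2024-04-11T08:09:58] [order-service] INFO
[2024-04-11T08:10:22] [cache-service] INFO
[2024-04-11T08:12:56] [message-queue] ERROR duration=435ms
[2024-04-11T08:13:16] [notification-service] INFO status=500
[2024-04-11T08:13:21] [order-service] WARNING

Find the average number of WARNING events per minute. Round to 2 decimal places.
0.86

To calculate the rate:

1. Count total WARNING events: 12
2. Total time period: 14 minutes
3. Rate = 12 / 14 = 0.86 events per minute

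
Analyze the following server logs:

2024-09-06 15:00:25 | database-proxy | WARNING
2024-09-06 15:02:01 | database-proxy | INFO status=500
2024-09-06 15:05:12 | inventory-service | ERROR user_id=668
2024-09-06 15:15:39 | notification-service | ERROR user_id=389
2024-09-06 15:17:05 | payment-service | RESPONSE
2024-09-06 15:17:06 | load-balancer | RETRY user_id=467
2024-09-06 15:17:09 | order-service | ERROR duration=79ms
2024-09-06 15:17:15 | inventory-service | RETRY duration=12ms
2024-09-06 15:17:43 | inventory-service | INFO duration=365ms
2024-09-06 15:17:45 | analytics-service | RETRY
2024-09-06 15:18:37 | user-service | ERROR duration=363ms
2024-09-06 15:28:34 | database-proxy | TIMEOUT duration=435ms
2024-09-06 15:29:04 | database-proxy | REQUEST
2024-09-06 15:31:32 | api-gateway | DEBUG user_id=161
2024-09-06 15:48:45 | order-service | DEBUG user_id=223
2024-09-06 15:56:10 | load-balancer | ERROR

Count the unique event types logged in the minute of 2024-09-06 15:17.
4

To count unique event types:

1. Filter events in the minute starting at 2024-09-06 15:17
2. Extract event types from matching entries
3. Count unique types: 4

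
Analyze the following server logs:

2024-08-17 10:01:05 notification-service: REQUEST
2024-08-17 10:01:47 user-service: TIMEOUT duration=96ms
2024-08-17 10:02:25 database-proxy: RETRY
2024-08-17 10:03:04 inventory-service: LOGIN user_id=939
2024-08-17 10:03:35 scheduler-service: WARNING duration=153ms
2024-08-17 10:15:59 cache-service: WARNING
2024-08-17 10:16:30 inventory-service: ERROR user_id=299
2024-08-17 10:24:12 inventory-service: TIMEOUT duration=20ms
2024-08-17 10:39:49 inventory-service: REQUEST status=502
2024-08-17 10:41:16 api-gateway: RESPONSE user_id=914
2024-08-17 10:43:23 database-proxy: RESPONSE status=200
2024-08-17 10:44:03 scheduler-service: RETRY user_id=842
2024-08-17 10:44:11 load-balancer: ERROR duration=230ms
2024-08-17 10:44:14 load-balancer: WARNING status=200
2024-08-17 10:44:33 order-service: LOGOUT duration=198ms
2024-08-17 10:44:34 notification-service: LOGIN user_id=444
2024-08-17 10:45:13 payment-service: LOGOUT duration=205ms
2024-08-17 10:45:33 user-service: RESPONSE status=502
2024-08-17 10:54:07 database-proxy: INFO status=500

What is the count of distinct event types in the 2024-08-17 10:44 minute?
5

To count unique event types:

1. Filter events in the minute starting at 2024-08-17 10:44
2. Extract event types from matching entries
3. Count unique types: 5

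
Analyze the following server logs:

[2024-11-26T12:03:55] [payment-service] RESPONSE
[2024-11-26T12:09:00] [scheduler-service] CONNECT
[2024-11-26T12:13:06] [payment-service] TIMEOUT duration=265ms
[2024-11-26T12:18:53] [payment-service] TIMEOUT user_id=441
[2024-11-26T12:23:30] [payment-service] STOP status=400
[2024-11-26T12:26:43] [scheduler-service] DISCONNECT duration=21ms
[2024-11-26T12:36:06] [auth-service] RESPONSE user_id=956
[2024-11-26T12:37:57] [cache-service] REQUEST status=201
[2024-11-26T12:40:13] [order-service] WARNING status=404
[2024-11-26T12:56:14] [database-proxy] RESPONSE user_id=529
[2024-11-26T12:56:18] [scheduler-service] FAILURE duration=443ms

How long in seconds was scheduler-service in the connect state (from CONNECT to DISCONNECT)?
1063

To calculate state duration:

1. Find CONNECT event for scheduler-service: 2024-11-26T12:09:00
2. Find DISCONNECT event for scheduler-service: 2024-11-26T12:26:43
3. Calculate duration: 2024-11-26T12:26:43 - 2024-11-26T12:09:00 = 1063 seconds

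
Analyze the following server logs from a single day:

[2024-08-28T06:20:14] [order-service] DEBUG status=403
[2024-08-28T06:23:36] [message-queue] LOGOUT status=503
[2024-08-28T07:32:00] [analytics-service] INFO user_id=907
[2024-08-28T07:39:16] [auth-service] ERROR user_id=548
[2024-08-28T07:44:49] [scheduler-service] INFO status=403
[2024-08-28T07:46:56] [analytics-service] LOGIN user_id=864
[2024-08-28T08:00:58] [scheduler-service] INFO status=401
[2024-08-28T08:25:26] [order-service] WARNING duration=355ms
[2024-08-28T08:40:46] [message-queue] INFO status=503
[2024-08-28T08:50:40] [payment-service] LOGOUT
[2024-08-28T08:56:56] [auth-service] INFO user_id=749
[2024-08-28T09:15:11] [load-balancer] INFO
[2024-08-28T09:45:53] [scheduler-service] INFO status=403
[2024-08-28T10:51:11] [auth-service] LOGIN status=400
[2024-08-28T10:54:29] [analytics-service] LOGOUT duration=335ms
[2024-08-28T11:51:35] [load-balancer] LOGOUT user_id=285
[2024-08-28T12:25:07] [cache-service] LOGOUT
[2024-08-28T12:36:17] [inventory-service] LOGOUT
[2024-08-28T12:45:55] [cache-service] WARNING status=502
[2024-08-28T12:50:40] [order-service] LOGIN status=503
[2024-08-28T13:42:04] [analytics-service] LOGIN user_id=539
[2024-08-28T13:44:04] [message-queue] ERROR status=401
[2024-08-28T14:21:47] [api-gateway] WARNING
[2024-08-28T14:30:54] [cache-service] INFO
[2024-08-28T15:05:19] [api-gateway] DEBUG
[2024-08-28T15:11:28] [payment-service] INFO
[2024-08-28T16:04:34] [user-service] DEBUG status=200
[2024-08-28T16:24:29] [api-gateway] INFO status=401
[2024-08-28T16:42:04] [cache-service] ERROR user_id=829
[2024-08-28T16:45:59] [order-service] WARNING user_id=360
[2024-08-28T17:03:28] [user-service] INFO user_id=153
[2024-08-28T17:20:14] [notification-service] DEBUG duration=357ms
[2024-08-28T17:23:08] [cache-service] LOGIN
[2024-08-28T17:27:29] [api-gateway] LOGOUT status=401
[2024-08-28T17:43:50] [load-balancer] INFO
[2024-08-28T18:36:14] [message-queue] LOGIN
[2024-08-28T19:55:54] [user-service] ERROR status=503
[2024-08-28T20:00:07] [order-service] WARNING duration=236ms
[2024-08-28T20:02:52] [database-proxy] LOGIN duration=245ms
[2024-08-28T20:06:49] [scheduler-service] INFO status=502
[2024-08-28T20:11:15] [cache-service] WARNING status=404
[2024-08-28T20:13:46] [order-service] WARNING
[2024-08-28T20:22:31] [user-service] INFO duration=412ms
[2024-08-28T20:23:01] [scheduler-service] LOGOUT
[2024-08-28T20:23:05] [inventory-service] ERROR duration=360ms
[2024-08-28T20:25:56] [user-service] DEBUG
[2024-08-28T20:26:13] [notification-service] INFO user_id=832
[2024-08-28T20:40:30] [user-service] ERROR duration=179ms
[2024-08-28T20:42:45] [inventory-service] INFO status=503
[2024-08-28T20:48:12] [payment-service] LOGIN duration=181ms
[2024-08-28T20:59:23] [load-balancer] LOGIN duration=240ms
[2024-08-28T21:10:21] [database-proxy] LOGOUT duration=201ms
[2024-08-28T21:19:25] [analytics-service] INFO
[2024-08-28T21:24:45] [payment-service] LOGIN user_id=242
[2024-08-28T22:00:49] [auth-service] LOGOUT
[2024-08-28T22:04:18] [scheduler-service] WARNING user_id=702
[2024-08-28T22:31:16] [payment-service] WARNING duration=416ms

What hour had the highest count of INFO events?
20

To find the peak hour:

1. Group all INFO events by hour
2. Count events in each hour
3. Find hour with maximum count
4. Peak hour: 20 (with 4 events)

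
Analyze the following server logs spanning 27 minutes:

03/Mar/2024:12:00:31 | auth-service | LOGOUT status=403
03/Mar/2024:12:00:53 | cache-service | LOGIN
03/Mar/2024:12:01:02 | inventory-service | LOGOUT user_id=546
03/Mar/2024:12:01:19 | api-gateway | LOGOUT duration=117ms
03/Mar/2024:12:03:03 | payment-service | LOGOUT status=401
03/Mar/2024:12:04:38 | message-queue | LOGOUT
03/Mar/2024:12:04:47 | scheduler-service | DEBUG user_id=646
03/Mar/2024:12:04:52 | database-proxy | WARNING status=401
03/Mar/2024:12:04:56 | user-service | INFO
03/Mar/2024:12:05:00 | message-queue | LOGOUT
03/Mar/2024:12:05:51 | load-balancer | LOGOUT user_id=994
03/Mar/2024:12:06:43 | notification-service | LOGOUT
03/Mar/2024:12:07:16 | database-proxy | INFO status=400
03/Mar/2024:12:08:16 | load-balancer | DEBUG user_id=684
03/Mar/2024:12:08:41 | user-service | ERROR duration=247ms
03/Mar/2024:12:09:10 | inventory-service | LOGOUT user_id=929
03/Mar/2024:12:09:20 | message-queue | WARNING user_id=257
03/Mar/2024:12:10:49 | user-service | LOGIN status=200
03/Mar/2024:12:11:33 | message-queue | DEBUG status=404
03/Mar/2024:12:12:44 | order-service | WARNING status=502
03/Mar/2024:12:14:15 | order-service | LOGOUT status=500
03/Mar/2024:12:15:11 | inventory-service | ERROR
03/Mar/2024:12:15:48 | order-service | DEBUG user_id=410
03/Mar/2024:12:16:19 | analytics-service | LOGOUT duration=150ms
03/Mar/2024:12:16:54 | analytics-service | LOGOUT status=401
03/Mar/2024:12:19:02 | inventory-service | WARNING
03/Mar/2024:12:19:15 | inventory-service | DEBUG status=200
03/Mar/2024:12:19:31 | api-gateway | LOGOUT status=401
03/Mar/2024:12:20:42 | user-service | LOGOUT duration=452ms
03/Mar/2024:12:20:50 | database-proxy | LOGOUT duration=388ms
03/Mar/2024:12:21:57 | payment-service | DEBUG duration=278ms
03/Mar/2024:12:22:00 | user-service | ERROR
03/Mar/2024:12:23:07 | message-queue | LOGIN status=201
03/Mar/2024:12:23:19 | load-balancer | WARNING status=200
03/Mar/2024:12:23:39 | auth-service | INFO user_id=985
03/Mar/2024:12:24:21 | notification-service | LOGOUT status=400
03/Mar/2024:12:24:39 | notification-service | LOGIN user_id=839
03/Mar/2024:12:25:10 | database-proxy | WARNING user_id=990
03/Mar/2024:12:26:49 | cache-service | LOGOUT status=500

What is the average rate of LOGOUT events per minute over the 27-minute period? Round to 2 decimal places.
0.63

To calculate the rate:

1. Count total LOGOUT events: 17
2. Total time period: 27 minutes
3. Rate = 17 / 27 = 0.63 events per minute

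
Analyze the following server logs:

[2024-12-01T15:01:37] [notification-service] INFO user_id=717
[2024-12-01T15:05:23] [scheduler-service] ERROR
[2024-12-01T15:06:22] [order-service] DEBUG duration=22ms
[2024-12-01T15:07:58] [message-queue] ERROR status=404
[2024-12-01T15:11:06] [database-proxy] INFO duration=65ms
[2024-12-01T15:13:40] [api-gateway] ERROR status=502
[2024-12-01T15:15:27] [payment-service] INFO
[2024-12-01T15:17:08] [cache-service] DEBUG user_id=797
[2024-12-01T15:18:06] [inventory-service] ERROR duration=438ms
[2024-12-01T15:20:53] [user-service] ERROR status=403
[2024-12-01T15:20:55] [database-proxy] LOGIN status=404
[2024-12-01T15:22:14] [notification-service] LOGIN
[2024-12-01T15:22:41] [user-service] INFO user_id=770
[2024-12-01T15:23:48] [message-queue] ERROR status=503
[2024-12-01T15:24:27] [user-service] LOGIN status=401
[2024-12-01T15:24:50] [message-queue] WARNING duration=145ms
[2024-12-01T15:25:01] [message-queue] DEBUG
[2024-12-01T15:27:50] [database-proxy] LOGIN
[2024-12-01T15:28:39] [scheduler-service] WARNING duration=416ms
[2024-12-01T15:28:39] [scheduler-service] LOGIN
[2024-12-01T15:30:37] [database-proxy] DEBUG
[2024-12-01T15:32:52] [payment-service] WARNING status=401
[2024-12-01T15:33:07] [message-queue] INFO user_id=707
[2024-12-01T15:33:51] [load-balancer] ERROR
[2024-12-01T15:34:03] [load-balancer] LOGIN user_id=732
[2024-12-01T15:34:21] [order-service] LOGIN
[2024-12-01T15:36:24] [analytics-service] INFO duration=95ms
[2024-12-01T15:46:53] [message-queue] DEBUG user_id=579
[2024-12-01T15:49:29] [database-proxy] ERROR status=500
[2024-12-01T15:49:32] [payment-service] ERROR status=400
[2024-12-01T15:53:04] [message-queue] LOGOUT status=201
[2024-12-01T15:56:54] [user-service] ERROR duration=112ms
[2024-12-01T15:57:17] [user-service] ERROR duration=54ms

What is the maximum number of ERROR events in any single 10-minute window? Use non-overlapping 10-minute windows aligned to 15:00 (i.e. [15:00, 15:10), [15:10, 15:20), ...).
2

To find the burst window:

1. Divide the log period into non-overlapping 10-minute windows starting at 15:00
2. Count ERROR events in each window
3. Find the window with maximum count
4. Maximum events in a window: 2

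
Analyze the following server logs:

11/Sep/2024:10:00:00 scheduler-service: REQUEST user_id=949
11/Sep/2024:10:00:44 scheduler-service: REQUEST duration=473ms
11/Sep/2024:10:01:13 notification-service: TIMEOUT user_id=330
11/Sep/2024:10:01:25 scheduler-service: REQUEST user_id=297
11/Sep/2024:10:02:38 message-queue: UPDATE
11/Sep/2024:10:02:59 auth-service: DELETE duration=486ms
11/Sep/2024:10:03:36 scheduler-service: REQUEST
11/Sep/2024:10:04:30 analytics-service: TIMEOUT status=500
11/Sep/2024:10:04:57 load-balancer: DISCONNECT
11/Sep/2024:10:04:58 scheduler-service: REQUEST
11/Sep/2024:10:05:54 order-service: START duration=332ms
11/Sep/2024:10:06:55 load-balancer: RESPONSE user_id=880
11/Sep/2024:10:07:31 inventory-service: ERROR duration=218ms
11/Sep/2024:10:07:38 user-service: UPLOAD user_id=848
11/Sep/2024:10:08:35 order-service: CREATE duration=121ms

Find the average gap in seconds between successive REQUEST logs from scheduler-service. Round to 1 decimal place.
74.5

To calculate average interval:

1. Find all REQUEST events for scheduler-service in order
2. Calculate time gaps between consecutive events
3. Compute mean of gaps: 298 / 4 = 74.5 seconds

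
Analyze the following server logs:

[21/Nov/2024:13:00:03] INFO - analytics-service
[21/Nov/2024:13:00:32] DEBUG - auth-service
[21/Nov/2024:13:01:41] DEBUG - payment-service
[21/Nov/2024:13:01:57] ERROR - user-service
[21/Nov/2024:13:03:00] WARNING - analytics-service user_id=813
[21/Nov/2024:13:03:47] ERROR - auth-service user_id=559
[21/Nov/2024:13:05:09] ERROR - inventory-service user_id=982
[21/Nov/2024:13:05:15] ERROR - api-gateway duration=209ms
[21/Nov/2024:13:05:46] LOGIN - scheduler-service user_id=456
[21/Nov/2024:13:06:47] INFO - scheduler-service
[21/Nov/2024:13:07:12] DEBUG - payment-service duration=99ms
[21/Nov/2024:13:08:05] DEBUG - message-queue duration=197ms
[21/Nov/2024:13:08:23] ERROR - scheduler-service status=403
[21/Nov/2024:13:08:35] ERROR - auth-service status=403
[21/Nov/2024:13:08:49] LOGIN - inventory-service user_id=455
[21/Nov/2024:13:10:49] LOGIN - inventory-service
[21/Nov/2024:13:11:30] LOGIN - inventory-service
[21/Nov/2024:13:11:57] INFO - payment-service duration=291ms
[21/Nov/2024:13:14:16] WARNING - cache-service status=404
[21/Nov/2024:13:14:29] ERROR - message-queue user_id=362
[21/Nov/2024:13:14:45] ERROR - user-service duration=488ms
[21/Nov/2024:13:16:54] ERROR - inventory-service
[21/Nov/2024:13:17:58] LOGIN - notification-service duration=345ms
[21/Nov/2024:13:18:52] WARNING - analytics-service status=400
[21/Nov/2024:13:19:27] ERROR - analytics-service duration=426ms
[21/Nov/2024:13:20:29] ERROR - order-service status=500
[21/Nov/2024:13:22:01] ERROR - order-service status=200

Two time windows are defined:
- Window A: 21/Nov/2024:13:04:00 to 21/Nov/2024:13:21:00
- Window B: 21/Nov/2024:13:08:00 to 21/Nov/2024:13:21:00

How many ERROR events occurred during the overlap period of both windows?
7

To find overlap events:

1. Window A: 21/Nov/2024:13:04:00 to 21/Nov/2024:13:21:00
2. Window B: 21/Nov/2024:13:08:00 to 21/Nov/2024:13:21:00
3. Overlap period: 21/Nov/2024:13:08:00 to 21/Nov/2024:13:21:00
4. Count ERROR events in overlap: 7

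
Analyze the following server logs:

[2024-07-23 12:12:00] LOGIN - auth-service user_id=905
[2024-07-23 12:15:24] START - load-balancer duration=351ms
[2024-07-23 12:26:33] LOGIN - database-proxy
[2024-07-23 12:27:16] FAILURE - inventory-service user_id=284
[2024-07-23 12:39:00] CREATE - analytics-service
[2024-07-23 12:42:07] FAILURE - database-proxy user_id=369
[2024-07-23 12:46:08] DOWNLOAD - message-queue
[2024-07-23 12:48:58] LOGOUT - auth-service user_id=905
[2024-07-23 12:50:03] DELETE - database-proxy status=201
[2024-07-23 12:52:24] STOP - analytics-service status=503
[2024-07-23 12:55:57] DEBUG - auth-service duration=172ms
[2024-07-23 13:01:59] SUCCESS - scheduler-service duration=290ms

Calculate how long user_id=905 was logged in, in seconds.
2218

To calculate session duration:

1. Find LOGIN event for user_id=905: 2024-07-23 12:12:00
2. Find LOGOUT event for user_id=905: 2024-07-23 12:48:58
3. Session duration: 2024-07-23 12:48:58 - 2024-07-23 12:12:00 = 2218 seconds (36 minutes)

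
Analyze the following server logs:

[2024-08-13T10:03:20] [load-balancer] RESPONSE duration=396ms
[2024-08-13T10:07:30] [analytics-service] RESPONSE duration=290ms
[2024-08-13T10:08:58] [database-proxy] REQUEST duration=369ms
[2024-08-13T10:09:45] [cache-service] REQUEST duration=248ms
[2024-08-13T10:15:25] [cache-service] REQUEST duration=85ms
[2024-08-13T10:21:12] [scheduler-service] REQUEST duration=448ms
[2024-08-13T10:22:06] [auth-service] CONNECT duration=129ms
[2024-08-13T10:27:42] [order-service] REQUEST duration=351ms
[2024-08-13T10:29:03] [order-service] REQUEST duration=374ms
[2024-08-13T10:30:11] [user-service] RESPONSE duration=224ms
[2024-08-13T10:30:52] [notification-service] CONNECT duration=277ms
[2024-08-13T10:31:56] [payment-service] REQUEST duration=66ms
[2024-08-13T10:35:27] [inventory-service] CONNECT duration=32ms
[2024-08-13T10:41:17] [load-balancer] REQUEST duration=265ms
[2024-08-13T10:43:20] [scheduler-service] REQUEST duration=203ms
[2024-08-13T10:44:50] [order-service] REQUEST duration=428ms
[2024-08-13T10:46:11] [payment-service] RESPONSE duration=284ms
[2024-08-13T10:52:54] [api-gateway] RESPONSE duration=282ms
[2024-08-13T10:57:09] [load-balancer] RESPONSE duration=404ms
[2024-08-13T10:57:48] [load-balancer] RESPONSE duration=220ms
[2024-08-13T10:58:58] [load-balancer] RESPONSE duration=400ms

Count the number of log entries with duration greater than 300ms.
8

To count timeouts:

1. Threshold: 300ms
2. Extract duration from each log entry
3. Count entries where duration > 300
4. Timeout count: 8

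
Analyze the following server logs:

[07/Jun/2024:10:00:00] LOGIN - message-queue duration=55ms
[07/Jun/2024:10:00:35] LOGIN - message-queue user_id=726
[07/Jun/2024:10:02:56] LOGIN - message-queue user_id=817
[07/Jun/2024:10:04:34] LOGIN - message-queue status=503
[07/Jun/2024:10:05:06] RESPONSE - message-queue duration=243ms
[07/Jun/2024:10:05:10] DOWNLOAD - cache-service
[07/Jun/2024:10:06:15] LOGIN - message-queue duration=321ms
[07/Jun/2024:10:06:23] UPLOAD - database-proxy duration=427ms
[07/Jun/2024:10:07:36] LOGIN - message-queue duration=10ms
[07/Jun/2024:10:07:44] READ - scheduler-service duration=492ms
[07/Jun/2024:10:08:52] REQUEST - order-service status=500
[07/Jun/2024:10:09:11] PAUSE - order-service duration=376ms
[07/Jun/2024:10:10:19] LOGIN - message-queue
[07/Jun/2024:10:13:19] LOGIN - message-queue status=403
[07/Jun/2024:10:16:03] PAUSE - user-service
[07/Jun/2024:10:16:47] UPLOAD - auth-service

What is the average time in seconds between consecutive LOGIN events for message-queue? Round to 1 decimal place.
114.1

To calculate average interval:

1. Find all LOGIN events for message-queue in order
2. Calculate time gaps between consecutive events
3. Compute mean of gaps: 799 / 7 = 114.1 seconds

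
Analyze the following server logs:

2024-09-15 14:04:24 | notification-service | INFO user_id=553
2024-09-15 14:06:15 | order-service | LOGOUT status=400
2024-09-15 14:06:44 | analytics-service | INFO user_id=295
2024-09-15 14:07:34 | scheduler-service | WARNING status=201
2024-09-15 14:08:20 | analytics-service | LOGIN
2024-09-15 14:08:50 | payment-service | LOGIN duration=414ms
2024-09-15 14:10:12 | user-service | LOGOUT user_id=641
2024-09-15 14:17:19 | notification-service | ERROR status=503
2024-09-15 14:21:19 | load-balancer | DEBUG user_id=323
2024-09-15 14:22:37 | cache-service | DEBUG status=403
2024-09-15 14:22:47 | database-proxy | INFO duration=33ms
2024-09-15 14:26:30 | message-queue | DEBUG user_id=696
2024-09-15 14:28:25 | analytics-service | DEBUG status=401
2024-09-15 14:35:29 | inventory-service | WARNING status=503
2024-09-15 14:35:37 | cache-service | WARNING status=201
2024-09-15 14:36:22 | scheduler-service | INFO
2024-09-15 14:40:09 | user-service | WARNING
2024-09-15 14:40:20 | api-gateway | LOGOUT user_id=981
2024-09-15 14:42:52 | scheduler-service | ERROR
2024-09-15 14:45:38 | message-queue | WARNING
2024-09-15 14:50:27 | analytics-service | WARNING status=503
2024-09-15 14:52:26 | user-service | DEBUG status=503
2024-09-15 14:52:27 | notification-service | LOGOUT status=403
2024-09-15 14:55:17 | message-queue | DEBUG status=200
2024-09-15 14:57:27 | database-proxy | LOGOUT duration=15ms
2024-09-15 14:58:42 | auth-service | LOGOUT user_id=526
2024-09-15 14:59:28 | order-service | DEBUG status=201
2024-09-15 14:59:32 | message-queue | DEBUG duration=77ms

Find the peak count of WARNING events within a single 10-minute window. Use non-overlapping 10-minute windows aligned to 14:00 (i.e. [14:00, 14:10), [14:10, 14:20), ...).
2

To find the burst window:

1. Divide the log period into non-overlapping 10-minute windows starting at 14:00
2. Count WARNING events in each window
3. Find the window with maximum count
4. Maximum events in a window: 2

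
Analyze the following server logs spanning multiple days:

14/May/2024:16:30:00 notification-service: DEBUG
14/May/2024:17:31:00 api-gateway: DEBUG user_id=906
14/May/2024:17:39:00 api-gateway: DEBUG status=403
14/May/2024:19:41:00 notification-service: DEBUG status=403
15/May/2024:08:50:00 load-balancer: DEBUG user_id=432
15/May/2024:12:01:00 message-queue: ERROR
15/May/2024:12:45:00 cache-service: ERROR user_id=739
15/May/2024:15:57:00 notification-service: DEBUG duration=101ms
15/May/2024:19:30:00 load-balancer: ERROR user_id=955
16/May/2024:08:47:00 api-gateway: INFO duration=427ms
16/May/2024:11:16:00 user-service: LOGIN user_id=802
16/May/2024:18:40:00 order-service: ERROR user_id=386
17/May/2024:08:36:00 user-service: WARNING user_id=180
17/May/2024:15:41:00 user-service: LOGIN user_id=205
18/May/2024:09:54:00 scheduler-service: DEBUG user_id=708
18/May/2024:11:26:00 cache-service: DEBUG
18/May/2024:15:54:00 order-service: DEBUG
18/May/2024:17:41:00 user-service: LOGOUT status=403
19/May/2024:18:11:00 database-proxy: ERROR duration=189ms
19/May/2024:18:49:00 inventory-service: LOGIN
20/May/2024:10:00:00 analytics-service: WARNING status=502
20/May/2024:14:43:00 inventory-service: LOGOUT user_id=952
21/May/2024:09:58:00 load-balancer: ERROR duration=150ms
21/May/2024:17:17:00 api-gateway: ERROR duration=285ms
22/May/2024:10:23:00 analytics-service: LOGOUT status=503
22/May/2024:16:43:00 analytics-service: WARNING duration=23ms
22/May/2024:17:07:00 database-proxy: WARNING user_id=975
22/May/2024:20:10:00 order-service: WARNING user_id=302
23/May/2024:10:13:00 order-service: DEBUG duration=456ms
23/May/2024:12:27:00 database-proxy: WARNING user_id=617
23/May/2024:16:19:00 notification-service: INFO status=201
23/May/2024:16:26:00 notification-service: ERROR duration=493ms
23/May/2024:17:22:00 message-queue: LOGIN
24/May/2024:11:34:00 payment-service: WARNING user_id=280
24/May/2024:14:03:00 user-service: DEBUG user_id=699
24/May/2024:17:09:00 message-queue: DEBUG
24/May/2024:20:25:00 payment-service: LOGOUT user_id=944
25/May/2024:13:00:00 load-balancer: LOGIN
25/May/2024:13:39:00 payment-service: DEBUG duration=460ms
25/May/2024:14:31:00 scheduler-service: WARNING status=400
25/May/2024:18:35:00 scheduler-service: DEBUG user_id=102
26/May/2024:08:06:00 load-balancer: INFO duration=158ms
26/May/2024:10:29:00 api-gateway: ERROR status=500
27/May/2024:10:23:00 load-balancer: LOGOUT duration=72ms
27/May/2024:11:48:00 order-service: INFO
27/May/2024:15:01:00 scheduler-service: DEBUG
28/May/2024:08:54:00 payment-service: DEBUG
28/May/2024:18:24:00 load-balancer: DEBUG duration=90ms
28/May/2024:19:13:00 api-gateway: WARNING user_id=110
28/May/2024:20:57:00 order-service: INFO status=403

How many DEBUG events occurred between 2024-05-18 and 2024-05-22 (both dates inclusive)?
3

To filter by date range:

1. Date range: 2024-05-18 through 2024-05-22, both dates inclusive
2. Filter for DEBUG events whose date falls in this range
3. Count matching events: 3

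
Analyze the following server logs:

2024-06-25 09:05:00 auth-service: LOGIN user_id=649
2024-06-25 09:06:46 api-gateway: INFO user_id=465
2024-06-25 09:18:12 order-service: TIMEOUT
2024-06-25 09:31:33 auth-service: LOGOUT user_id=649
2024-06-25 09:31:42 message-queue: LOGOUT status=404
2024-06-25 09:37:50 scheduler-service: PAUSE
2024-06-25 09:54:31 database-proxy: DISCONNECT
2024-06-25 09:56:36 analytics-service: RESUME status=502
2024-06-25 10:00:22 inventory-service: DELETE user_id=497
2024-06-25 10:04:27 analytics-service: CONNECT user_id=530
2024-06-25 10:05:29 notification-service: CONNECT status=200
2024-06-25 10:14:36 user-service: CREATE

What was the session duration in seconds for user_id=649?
1593

To calculate session duration:

1. Find LOGIN event for user_id=649: 2024-06-25 09:05:00
2. Find LOGOUT event for user_id=649: 2024-06-25 09:31:33
3. Session duration: 2024-06-25 09:31:33 - 2024-06-25 09:05:00 = 1593 seconds (26 minutes)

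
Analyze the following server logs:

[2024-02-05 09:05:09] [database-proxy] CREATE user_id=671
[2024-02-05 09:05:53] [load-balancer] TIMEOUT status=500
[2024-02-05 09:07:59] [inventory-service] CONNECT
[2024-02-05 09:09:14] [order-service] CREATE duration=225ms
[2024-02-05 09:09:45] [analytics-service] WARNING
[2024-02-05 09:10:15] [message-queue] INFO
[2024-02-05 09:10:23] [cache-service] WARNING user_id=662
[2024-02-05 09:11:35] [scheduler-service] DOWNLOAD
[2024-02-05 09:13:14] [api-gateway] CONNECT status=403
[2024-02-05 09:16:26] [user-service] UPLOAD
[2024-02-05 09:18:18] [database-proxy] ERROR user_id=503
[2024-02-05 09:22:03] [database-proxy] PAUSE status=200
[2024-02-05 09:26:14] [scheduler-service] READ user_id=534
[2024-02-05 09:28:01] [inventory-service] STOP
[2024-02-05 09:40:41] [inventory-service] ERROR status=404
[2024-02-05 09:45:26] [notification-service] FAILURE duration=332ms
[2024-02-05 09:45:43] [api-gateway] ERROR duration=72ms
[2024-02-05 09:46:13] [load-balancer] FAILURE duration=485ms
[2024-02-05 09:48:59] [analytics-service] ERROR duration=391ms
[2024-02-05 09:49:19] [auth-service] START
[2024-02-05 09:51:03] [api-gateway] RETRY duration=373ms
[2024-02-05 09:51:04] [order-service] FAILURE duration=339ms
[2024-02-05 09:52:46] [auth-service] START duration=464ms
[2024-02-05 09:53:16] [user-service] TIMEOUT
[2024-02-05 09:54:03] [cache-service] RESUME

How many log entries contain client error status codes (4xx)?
2

To find matching entries:

1. Pattern to match: client error status codes (4xx)
2. Scan each log entry for the pattern
3. Count matches: 2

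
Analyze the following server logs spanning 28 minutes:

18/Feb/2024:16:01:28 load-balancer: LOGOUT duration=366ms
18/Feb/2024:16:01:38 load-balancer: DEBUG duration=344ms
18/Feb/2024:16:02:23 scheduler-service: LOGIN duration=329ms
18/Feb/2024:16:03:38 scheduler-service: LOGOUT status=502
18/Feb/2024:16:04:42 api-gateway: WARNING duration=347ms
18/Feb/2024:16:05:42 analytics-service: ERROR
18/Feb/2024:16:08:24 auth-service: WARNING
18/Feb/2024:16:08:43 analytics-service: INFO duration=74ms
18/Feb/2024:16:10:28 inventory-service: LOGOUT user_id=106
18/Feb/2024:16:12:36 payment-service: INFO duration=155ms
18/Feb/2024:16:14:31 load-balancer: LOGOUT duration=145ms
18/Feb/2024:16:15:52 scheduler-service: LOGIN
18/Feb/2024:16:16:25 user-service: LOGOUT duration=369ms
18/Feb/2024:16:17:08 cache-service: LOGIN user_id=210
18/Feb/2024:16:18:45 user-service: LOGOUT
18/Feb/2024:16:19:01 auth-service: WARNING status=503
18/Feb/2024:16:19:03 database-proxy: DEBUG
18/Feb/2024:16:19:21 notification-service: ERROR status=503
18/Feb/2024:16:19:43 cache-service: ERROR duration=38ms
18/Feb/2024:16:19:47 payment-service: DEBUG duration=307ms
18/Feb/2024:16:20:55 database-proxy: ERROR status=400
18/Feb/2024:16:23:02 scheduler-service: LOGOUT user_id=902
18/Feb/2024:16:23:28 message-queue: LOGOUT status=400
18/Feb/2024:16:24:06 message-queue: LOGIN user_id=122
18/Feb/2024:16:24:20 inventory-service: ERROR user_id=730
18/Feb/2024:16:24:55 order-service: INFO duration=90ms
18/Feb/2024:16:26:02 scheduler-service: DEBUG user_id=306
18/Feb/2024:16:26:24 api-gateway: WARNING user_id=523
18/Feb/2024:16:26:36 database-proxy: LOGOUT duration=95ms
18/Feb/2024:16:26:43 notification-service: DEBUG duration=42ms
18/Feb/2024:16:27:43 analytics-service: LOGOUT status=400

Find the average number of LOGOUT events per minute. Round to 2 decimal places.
0.36

To calculate the rate:

1. Count total LOGOUT events: 10
2. Total time period: 28 minutes
3. Rate = 10 / 28 = 0.36 events per minute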